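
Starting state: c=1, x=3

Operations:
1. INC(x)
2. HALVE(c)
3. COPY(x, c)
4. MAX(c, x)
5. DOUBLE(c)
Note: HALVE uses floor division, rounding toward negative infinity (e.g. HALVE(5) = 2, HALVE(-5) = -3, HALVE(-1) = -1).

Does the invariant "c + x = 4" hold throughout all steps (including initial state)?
No, violated after step 1

The invariant is violated after step 1.

State at each step:
Initial: c=1, x=3
After step 1: c=1, x=4
After step 2: c=0, x=4
After step 3: c=0, x=0
After step 4: c=0, x=0
After step 5: c=0, x=0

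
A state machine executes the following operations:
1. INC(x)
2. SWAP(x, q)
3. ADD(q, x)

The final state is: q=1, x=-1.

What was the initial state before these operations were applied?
q=-1, x=1

Working backwards:
Final state: q=1, x=-1
Before step 3 (ADD(q, x)): q=2, x=-1
Before step 2 (SWAP(x, q)): q=-1, x=2
Before step 1 (INC(x)): q=-1, x=1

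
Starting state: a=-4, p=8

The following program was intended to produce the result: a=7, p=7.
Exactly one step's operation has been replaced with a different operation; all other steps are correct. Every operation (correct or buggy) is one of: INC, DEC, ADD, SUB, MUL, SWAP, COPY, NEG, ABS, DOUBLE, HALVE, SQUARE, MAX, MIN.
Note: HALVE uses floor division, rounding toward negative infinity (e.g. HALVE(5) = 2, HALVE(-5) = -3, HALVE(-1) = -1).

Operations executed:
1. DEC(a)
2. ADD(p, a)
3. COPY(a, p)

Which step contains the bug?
Step 2

Trace with buggy code:
Initial: a=-4, p=8
After step 1: a=-5, p=8
After step 2: a=-5, p=3
After step 3: a=3, p=3
Actual final a=3, p=3 ≠ expected a=7, p=7.
Step 2 is the only position where a single-operation replacement can produce the expected result.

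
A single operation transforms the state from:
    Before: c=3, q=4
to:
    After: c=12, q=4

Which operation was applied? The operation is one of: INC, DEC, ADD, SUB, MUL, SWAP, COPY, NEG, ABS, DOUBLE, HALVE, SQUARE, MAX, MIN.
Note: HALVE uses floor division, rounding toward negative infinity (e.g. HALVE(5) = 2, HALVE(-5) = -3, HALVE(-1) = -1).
MUL(c, q)

Analyzing the change:
Before: c=3, q=4
After: c=12, q=4
Variable c changed from 3 to 12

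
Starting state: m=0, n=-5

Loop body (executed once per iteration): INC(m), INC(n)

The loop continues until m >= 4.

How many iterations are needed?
4

Tracing iterations:
Initial: m=0, n=-5
After iteration 1: m=1, n=-4
After iteration 2: m=2, n=-3
After iteration 3: m=3, n=-2
After iteration 4: m=4, n=-1
m >= 4 now holds, so the loop exits after 4 iterations.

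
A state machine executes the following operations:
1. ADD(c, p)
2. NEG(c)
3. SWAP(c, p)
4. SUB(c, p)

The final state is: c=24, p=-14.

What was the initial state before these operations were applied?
c=4, p=10

Working backwards:
Final state: c=24, p=-14
Before step 4 (SUB(c, p)): c=10, p=-14
Before step 3 (SWAP(c, p)): c=-14, p=10
Before step 2 (NEG(c)): c=14, p=10
Before step 1 (ADD(c, p)): c=4, p=10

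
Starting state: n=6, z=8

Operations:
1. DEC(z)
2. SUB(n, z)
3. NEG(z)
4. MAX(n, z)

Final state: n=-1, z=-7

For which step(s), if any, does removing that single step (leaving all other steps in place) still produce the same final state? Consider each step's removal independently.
Step(s) 4

Testing removal of each single step:
Without step 1: final = n=-2, z=-8 (different)
Without step 2: final = n=6, z=-7 (different)
Without step 3: final = n=7, z=7 (different)
Without step 4: final = n=-1, z=-7 (same)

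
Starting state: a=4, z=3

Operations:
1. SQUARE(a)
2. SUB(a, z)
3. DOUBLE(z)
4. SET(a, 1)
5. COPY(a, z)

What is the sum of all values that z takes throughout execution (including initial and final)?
27

Values of z at each step:
Initial: z = 3
After step 1: z = 3
After step 2: z = 3
After step 3: z = 6
After step 4: z = 6
After step 5: z = 6
Sum = 3 + 3 + 3 + 6 + 6 + 6 = 27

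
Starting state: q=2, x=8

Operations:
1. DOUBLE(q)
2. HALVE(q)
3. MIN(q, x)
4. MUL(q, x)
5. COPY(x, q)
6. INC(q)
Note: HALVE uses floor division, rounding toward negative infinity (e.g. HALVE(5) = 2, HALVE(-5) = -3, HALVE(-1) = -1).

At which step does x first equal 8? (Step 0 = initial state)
Step 0

Tracing x:
Initial: x = 8 ← first occurrence
After step 1: x = 8
After step 2: x = 8
After step 3: x = 8
After step 4: x = 8
After step 5: x = 16
After step 6: x = 16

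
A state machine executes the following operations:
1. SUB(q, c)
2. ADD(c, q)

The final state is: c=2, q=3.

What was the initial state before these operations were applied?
c=-1, q=2

Working backwards:
Final state: c=2, q=3
Before step 2 (ADD(c, q)): c=-1, q=3
Before step 1 (SUB(q, c)): c=-1, q=2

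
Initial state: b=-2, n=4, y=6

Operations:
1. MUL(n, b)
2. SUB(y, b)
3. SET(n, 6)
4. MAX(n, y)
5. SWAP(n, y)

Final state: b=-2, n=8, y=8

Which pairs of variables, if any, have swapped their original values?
None

Comparing initial and final values:
n: 4 → 8
b: -2 → -2
y: 6 → 8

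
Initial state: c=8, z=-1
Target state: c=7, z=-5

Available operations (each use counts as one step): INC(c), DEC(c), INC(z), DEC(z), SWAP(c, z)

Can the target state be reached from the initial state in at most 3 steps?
No

The target state cannot be reached within 3 steps.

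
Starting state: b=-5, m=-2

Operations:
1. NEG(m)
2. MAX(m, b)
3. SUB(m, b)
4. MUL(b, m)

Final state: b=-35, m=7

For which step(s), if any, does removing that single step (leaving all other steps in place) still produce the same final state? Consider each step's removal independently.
Step(s) 2

Testing removal of each single step:
Without step 1: final = b=-15, m=3 (different)
Without step 2: final = b=-35, m=7 (same)
Without step 3: final = b=-10, m=2 (different)
Without step 4: final = b=-5, m=7 (different)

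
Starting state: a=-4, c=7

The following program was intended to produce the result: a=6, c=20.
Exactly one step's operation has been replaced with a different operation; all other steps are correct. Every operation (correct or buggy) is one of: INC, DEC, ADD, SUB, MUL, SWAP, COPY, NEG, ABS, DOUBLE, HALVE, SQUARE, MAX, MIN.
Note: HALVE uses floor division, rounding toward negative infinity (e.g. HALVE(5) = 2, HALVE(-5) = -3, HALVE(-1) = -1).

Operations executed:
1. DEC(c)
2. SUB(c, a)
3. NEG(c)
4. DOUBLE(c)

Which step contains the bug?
Step 3

Trace with buggy code:
Initial: a=-4, c=7
After step 1: a=-4, c=6
After step 2: a=-4, c=10
After step 3: a=-4, c=-10
After step 4: a=-4, c=-20
Actual final a=-4, c=-20 ≠ expected a=6, c=20.
Step 3 is the only position where a single-operation replacement can produce the expected result.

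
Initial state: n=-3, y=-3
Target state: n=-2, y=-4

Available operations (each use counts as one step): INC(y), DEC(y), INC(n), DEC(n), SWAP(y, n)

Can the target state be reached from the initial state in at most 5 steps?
Yes

Path (2 steps): DEC(y) → INC(n)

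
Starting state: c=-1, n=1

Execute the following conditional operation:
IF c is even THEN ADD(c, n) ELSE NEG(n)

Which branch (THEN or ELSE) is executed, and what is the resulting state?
Branch: ELSE, Final state: c=-1, n=-1

Evaluating condition: c is even
Condition is False, so ELSE branch executes
After NEG(n): c=-1, n=-1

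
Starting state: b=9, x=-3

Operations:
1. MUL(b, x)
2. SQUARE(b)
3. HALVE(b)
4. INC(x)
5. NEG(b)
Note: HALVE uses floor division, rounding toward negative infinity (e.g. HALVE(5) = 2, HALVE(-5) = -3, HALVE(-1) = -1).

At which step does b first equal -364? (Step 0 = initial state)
Step 5

Tracing b:
Initial: b = 9
After step 1: b = -27
After step 2: b = 729
After step 3: b = 364
After step 4: b = 364
After step 5: b = -364 ← first occurrence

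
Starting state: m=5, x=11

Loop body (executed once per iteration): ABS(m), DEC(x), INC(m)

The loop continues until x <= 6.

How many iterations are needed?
5

Tracing iterations:
Initial: m=5, x=11
After iteration 1: m=6, x=10
After iteration 2: m=7, x=9
After iteration 3: m=8, x=8
After iteration 4: m=9, x=7
After iteration 5: m=10, x=6
x <= 6 now holds, so the loop exits after 5 iterations.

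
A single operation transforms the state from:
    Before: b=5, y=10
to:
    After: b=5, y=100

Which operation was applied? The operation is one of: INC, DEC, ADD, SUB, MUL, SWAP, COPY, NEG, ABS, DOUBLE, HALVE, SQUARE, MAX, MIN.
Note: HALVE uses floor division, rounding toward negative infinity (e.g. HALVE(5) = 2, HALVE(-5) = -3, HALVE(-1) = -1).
SQUARE(y)

Analyzing the change:
Before: b=5, y=10
After: b=5, y=100
Variable y changed from 10 to 100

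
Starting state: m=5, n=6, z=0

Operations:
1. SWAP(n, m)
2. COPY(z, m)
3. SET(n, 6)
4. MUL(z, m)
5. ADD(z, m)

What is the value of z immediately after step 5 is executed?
z = 42

Tracing z through execution:
Initial: z = 0
After step 1 (SWAP(n, m)): z = 0
After step 2 (COPY(z, m)): z = 6
After step 3 (SET(n, 6)): z = 6
After step 4 (MUL(z, m)): z = 36
After step 5 (ADD(z, m)): z = 42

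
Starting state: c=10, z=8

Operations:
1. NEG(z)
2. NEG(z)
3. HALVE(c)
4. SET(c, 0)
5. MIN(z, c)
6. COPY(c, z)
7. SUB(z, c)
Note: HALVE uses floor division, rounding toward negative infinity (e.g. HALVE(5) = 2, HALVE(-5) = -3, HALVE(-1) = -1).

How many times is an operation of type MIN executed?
1

Counting MIN operations:
Step 5: MIN(z, c) ← MIN
Total: 1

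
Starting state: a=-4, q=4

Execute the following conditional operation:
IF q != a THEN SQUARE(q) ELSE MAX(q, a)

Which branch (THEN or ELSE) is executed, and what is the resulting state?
Branch: THEN, Final state: a=-4, q=16

Evaluating condition: q != a
q = 4, a = -4
Condition is True, so THEN branch executes
After SQUARE(q): a=-4, q=16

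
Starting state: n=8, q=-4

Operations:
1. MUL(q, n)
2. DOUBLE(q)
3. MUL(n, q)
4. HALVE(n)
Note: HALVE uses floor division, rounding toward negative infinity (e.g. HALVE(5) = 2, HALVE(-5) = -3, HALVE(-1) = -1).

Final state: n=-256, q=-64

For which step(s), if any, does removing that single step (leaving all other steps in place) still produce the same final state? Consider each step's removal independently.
None - removing any single step changes the final result

Testing removal of each single step:
Without step 1: final = n=-32, q=-8 (different)
Without step 2: final = n=-128, q=-32 (different)
Without step 3: final = n=4, q=-64 (different)
Without step 4: final = n=-512, q=-64 (different)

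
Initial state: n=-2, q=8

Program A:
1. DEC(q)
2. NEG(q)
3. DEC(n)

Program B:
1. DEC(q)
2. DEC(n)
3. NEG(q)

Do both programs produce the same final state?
Yes

Program A final state: n=-3, q=-7
Program B final state: n=-3, q=-7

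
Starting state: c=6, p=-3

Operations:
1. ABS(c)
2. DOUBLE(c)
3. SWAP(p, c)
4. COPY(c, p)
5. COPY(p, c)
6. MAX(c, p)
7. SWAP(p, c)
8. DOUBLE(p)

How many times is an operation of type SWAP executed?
2

Counting SWAP operations:
Step 3: SWAP(p, c) ← SWAP
Step 7: SWAP(p, c) ← SWAP
Total: 2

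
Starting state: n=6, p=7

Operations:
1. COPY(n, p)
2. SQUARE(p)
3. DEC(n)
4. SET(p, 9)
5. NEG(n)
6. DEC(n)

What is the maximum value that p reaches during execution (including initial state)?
49

Values of p at each step:
Initial: p = 7
After step 1: p = 7
After step 2: p = 49 ← maximum
After step 3: p = 49
After step 4: p = 9
After step 5: p = 9
After step 6: p = 9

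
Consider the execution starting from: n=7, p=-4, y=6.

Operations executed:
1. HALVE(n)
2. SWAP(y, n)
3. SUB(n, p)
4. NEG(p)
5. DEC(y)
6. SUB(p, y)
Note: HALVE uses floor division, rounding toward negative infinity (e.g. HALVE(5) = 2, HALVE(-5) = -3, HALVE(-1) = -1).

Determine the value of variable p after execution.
p = 2

Tracing execution:
Step 1: HALVE(n) → p = -4
Step 2: SWAP(y, n) → p = -4
Step 3: SUB(n, p) → p = -4
Step 4: NEG(p) → p = 4
Step 5: DEC(y) → p = 4
Step 6: SUB(p, y) → p = 2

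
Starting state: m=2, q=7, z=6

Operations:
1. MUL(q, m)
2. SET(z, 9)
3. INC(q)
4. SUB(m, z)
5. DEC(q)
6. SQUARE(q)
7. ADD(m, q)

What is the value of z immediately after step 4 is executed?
z = 9

Tracing z through execution:
Initial: z = 6
After step 1 (MUL(q, m)): z = 6
After step 2 (SET(z, 9)): z = 9
After step 3 (INC(q)): z = 9
After step 4 (SUB(m, z)): z = 9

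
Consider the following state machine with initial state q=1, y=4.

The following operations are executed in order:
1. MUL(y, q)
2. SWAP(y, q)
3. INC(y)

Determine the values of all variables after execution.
{q: 4, y: 2}

Step-by-step execution:
Initial: q=1, y=4
After step 1 (MUL(y, q)): q=1, y=4
After step 2 (SWAP(y, q)): q=4, y=1
After step 3 (INC(y)): q=4, y=2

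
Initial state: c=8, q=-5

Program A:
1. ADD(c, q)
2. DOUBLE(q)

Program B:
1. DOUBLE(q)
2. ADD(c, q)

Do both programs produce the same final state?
No

Program A final state: c=3, q=-10
Program B final state: c=-2, q=-10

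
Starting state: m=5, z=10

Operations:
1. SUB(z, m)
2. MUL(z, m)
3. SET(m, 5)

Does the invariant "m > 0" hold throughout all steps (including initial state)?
Yes

The invariant holds at every step.

State at each step:
Initial: m=5, z=10
After step 1: m=5, z=5
After step 2: m=5, z=25
After step 3: m=5, z=25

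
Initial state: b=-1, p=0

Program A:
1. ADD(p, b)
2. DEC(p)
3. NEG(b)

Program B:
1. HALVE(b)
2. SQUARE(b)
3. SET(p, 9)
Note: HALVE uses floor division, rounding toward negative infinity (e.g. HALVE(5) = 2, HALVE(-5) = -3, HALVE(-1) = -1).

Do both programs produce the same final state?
No

Program A final state: b=1, p=-2
Program B final state: b=1, p=9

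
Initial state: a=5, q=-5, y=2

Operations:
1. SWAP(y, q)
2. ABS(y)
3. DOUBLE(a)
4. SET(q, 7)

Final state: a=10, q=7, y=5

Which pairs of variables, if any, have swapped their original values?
None

Comparing initial and final values:
a: 5 → 10
y: 2 → 5
q: -5 → 7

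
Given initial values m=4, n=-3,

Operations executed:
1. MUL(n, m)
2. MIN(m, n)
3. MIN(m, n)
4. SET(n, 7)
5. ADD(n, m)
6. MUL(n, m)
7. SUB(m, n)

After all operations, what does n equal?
n = 60

Tracing execution:
Step 1: MUL(n, m) → n = -12
Step 2: MIN(m, n) → n = -12
Step 3: MIN(m, n) → n = -12
Step 4: SET(n, 7) → n = 7
Step 5: ADD(n, m) → n = -5
Step 6: MUL(n, m) → n = 60
Step 7: SUB(m, n) → n = 60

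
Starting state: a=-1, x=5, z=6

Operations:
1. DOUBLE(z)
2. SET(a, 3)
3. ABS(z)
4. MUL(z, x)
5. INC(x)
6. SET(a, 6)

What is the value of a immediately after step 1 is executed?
a = -1

Tracing a through execution:
Initial: a = -1
After step 1 (DOUBLE(z)): a = -1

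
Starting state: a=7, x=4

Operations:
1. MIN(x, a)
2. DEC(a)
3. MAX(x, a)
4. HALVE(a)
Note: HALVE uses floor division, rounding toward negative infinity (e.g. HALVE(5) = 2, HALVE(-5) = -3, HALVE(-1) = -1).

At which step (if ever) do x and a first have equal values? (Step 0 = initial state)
Step 3

x and a first become equal after step 3.

Comparing values at each step:
Initial: x=4, a=7
After step 1: x=4, a=7
After step 2: x=4, a=6
After step 3: x=6, a=6 ← equal!
After step 4: x=6, a=3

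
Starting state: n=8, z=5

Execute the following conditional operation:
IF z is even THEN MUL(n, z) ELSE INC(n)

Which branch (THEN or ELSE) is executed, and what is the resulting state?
Branch: ELSE, Final state: n=9, z=5

Evaluating condition: z is even
Condition is False, so ELSE branch executes
After INC(n): n=9, z=5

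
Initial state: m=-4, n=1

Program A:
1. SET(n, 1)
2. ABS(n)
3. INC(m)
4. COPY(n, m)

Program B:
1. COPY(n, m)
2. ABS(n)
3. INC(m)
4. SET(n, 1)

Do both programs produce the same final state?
No

Program A final state: m=-3, n=-3
Program B final state: m=-3, n=1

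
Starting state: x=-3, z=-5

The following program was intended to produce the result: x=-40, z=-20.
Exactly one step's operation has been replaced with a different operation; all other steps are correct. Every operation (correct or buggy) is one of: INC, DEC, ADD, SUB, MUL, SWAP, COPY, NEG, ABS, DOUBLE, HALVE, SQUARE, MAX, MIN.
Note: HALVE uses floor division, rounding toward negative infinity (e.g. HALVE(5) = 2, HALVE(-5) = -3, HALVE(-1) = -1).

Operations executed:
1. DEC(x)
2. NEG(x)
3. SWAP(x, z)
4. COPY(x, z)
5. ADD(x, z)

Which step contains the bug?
Step 3

Trace with buggy code:
Initial: x=-3, z=-5
After step 1: x=-4, z=-5
After step 2: x=4, z=-5
After step 3: x=-5, z=4
After step 4: x=4, z=4
After step 5: x=8, z=4
Actual final x=8, z=4 ≠ expected x=-40, z=-20.
Step 3 is the only position where a single-operation replacement can produce the expected result.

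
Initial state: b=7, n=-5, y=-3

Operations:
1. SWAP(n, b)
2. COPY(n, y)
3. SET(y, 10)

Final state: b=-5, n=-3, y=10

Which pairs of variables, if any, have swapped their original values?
None

Comparing initial and final values:
n: -5 → -3
y: -3 → 10
b: 7 → -5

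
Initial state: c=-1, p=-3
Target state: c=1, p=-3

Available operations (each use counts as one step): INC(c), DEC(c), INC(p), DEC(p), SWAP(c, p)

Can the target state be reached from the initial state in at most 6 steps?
Yes

Path (2 steps): INC(c) → INC(c)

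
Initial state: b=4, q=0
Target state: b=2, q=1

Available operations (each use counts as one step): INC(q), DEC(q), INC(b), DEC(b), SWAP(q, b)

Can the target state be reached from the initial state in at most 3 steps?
Yes

Path (3 steps): INC(q) → DEC(b) → DEC(b)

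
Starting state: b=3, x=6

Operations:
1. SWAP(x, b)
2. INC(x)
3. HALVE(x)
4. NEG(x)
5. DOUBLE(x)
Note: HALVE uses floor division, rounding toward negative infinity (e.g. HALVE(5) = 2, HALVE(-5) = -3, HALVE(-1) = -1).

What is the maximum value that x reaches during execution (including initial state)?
6

Values of x at each step:
Initial: x = 6 ← maximum
After step 1: x = 3
After step 2: x = 4
After step 3: x = 2
After step 4: x = -2
After step 5: x = -4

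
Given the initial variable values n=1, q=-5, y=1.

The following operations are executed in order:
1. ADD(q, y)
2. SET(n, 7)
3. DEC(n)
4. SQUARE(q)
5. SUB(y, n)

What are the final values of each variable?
{n: 6, q: 16, y: -5}

Step-by-step execution:
Initial: n=1, q=-5, y=1
After step 1 (ADD(q, y)): n=1, q=-4, y=1
After step 2 (SET(n, 7)): n=7, q=-4, y=1
After step 3 (DEC(n)): n=6, q=-4, y=1
After step 4 (SQUARE(q)): n=6, q=16, y=1
After step 5 (SUB(y, n)): n=6, q=16, y=-5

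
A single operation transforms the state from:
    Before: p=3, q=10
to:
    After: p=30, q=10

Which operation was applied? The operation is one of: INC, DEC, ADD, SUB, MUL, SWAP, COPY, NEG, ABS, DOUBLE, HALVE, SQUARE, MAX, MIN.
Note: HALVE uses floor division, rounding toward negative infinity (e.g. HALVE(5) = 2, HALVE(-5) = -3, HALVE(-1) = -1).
MUL(p, q)

Analyzing the change:
Before: p=3, q=10
After: p=30, q=10
Variable p changed from 3 to 30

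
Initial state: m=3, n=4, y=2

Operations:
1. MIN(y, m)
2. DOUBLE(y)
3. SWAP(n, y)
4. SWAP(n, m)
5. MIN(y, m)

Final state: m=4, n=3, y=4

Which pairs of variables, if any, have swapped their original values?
(m, n)

Comparing initial and final values:
m: 3 → 4
y: 2 → 4
n: 4 → 3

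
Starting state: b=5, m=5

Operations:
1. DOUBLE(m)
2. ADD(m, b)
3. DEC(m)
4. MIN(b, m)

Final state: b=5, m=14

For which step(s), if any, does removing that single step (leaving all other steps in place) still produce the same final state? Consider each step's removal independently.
Step(s) 4

Testing removal of each single step:
Without step 1: final = b=5, m=9 (different)
Without step 2: final = b=5, m=9 (different)
Without step 3: final = b=5, m=15 (different)
Without step 4: final = b=5, m=14 (same)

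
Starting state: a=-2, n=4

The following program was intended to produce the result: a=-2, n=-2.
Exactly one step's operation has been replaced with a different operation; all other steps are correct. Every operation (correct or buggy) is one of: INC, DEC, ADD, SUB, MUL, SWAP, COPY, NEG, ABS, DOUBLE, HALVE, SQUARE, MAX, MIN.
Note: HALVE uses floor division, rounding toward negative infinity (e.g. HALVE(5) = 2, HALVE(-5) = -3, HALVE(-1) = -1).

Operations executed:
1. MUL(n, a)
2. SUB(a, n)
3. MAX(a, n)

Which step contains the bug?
Step 2

Trace with buggy code:
Initial: a=-2, n=4
After step 1: a=-2, n=-8
After step 2: a=6, n=-8
After step 3: a=6, n=-8
Actual final a=6, n=-8 ≠ expected a=-2, n=-2.
Step 2 is the only position where a single-operation replacement can produce the expected result.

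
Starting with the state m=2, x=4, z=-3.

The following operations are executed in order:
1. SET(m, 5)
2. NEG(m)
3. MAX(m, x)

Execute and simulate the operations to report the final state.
{m: 4, x: 4, z: -3}

Step-by-step execution:
Initial: m=2, x=4, z=-3
After step 1 (SET(m, 5)): m=5, x=4, z=-3
After step 2 (NEG(m)): m=-5, x=4, z=-3
After step 3 (MAX(m, x)): m=4, x=4, z=-3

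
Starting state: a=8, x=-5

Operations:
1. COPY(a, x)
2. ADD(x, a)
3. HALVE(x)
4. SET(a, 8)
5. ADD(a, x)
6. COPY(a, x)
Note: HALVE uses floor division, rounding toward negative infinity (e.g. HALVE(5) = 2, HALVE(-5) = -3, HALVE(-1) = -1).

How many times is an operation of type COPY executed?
2

Counting COPY operations:
Step 1: COPY(a, x) ← COPY
Step 6: COPY(a, x) ← COPY
Total: 2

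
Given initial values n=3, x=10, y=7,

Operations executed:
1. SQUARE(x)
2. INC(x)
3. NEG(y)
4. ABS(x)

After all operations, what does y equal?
y = -7

Tracing execution:
Step 1: SQUARE(x) → y = 7
Step 2: INC(x) → y = 7
Step 3: NEG(y) → y = -7
Step 4: ABS(x) → y = -7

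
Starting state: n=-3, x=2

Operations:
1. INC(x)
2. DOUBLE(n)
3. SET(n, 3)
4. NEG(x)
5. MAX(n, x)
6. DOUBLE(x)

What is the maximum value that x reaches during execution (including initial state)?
3

Values of x at each step:
Initial: x = 2
After step 1: x = 3 ← maximum
After step 2: x = 3
After step 3: x = 3
After step 4: x = -3
After step 5: x = -3
After step 6: x = -6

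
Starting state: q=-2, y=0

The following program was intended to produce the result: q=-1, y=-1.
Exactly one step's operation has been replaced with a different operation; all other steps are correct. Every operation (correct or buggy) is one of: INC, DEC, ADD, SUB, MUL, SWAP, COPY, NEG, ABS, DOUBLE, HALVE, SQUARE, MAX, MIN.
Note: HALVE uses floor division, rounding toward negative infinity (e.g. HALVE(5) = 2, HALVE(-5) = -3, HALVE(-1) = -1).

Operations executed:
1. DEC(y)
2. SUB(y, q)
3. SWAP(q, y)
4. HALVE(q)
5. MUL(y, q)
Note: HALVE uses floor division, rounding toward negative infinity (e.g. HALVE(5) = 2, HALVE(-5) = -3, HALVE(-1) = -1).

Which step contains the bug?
Step 3

Trace with buggy code:
Initial: q=-2, y=0
After step 1: q=-2, y=-1
After step 2: q=-2, y=1
After step 3: q=1, y=-2
After step 4: q=0, y=-2
After step 5: q=0, y=0
Actual final q=0, y=0 ≠ expected q=-1, y=-1.
Step 3 is the only position where a single-operation replacement can produce the expected result.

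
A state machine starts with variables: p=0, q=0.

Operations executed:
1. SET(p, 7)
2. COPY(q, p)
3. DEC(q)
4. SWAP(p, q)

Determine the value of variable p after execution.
p = 6

Tracing execution:
Step 1: SET(p, 7) → p = 7
Step 2: COPY(q, p) → p = 7
Step 3: DEC(q) → p = 7
Step 4: SWAP(p, q) → p = 6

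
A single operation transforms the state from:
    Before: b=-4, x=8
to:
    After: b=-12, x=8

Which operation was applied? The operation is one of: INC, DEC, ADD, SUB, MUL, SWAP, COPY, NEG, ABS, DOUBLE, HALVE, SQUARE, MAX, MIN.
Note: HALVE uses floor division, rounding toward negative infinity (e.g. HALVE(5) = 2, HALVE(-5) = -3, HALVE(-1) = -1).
SUB(b, x)

Analyzing the change:
Before: b=-4, x=8
After: b=-12, x=8
Variable b changed from -4 to -12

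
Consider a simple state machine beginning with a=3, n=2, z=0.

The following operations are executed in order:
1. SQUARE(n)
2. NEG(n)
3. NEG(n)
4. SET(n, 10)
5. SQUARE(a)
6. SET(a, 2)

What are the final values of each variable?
{a: 2, n: 10, z: 0}

Step-by-step execution:
Initial: a=3, n=2, z=0
After step 1 (SQUARE(n)): a=3, n=4, z=0
After step 2 (NEG(n)): a=3, n=-4, z=0
After step 3 (NEG(n)): a=3, n=4, z=0
After step 4 (SET(n, 10)): a=3, n=10, z=0
After step 5 (SQUARE(a)): a=9, n=10, z=0
After step 6 (SET(a, 2)): a=2, n=10, z=0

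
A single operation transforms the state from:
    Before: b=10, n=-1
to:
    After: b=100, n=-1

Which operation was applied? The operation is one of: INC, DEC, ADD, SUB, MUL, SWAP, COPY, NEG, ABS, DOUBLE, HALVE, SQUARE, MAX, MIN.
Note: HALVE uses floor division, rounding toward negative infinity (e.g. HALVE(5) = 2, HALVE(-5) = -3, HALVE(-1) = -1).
SQUARE(b)

Analyzing the change:
Before: b=10, n=-1
After: b=100, n=-1
Variable b changed from 10 to 100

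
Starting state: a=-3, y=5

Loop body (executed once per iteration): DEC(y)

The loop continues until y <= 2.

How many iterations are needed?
3

Tracing iterations:
Initial: a=-3, y=5
After iteration 1: a=-3, y=4
After iteration 2: a=-3, y=3
After iteration 3: a=-3, y=2
y <= 2 now holds, so the loop exits after 3 iterations.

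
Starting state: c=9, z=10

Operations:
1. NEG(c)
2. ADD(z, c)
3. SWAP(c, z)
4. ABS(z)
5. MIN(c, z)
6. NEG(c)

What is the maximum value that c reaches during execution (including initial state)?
9

Values of c at each step:
Initial: c = 9 ← maximum
After step 1: c = -9
After step 2: c = -9
After step 3: c = 1
After step 4: c = 1
After step 5: c = 1
After step 6: c = -1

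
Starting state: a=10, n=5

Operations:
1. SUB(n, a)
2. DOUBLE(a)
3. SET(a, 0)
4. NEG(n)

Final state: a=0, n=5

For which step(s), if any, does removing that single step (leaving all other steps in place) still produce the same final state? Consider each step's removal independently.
Step(s) 2

Testing removal of each single step:
Without step 1: final = a=0, n=-5 (different)
Without step 2: final = a=0, n=5 (same)
Without step 3: final = a=20, n=5 (different)
Without step 4: final = a=0, n=-5 (different)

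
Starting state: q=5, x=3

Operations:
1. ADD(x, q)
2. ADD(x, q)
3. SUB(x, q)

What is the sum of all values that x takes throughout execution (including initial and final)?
32

Values of x at each step:
Initial: x = 3
After step 1: x = 8
After step 2: x = 13
After step 3: x = 8
Sum = 3 + 8 + 13 + 8 = 32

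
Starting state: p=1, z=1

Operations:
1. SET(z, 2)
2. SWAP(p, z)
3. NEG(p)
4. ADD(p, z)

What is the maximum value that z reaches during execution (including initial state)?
2

Values of z at each step:
Initial: z = 1
After step 1: z = 2 ← maximum
After step 2: z = 1
After step 3: z = 1
After step 4: z = 1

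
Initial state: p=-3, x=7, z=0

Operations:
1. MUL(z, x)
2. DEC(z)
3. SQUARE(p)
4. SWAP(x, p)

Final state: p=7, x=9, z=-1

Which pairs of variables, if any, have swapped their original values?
None

Comparing initial and final values:
z: 0 → -1
p: -3 → 7
x: 7 → 9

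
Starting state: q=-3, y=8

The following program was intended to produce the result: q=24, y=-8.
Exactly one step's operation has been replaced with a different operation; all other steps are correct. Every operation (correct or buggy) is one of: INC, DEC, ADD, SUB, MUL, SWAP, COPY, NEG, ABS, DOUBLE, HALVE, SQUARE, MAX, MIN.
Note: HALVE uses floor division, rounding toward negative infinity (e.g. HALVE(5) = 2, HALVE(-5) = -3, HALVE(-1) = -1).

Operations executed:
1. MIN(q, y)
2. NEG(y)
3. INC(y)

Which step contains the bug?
Step 3

Trace with buggy code:
Initial: q=-3, y=8
After step 1: q=-3, y=8
After step 2: q=-3, y=-8
After step 3: q=-3, y=-7
Actual final q=-3, y=-7 ≠ expected q=24, y=-8.
Step 3 is the only position where a single-operation replacement can produce the expected result.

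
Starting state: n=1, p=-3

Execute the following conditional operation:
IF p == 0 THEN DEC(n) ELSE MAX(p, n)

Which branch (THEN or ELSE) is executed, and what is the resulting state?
Branch: ELSE, Final state: n=1, p=1

Evaluating condition: p == 0
p = -3
Condition is False, so ELSE branch executes
After MAX(p, n): n=1, p=1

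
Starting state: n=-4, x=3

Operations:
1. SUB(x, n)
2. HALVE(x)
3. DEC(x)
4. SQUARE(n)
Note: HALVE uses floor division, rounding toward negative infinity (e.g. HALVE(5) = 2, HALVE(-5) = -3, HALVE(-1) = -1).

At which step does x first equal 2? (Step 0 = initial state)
Step 3

Tracing x:
Initial: x = 3
After step 1: x = 7
After step 2: x = 3
After step 3: x = 2 ← first occurrence
After step 4: x = 2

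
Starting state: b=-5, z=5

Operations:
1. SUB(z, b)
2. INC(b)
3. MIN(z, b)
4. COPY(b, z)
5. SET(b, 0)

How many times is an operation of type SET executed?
1

Counting SET operations:
Step 5: SET(b, 0) ← SET
Total: 1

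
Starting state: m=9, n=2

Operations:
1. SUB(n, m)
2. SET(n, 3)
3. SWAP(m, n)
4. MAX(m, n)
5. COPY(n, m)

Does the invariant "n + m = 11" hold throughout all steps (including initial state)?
No, violated after step 1

The invariant is violated after step 1.

State at each step:
Initial: m=9, n=2
After step 1: m=9, n=-7
After step 2: m=9, n=3
After step 3: m=3, n=9
After step 4: m=9, n=9
After step 5: m=9, n=9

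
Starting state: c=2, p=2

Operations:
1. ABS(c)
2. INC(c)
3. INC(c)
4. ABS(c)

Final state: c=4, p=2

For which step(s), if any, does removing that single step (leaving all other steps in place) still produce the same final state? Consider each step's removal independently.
Step(s) 1, 4

Testing removal of each single step:
Without step 1: final = c=4, p=2 (same)
Without step 2: final = c=3, p=2 (different)
Without step 3: final = c=3, p=2 (different)
Without step 4: final = c=4, p=2 (same)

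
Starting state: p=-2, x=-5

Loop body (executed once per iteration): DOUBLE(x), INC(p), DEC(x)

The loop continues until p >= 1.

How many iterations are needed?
3

Tracing iterations:
Initial: p=-2, x=-5
After iteration 1: p=-1, x=-11
After iteration 2: p=0, x=-23
After iteration 3: p=1, x=-47
p >= 1 now holds, so the loop exits after 3 iterations.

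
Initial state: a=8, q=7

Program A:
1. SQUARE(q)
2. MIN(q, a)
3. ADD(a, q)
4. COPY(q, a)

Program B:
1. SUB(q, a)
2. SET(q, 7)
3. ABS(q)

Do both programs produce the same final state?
No

Program A final state: a=16, q=16
Program B final state: a=8, q=7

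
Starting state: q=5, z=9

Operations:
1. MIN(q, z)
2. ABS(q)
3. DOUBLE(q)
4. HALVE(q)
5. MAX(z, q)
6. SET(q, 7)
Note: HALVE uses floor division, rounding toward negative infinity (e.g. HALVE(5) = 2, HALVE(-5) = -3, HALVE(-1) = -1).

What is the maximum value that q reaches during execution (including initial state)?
10

Values of q at each step:
Initial: q = 5
After step 1: q = 5
After step 2: q = 5
After step 3: q = 10 ← maximum
After step 4: q = 5
After step 5: q = 5
After step 6: q = 7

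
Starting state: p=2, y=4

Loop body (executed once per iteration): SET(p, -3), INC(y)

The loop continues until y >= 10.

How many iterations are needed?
6

Tracing iterations:
Initial: p=2, y=4
After iteration 1: p=-3, y=5
After iteration 2: p=-3, y=6
After iteration 3: p=-3, y=7
After iteration 4: p=-3, y=8
After iteration 5: p=-3, y=9
After iteration 6: p=-3, y=10
y >= 10 now holds, so the loop exits after 6 iterations.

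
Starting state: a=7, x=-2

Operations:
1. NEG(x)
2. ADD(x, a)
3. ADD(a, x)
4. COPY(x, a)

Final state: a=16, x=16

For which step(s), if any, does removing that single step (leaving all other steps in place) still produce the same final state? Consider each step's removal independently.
None - removing any single step changes the final result

Testing removal of each single step:
Without step 1: final = a=12, x=12 (different)
Without step 2: final = a=9, x=9 (different)
Without step 3: final = a=7, x=7 (different)
Without step 4: final = a=16, x=9 (different)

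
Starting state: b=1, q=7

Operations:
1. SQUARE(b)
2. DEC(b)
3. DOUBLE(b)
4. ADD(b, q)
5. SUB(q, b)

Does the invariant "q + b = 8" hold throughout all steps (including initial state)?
No, violated after step 2

The invariant is violated after step 2.

State at each step:
Initial: b=1, q=7
After step 1: b=1, q=7
After step 2: b=0, q=7
After step 3: b=0, q=7
After step 4: b=7, q=7
After step 5: b=7, q=0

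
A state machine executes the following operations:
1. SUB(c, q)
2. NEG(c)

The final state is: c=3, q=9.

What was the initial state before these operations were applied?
c=6, q=9

Working backwards:
Final state: c=3, q=9
Before step 2 (NEG(c)): c=-3, q=9
Before step 1 (SUB(c, q)): c=6, q=9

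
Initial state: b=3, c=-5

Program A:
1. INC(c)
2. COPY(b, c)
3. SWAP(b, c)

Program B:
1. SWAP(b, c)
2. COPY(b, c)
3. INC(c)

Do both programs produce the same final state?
No

Program A final state: b=-4, c=-4
Program B final state: b=3, c=4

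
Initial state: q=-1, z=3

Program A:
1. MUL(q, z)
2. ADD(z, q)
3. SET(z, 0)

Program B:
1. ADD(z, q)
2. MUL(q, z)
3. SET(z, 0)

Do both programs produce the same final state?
No

Program A final state: q=-3, z=0
Program B final state: q=-2, z=0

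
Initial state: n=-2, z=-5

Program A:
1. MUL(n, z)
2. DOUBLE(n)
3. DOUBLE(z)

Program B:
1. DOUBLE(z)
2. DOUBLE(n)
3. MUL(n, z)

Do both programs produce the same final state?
No

Program A final state: n=20, z=-10
Program B final state: n=40, z=-10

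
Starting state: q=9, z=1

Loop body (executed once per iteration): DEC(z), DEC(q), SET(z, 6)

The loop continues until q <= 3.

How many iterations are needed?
6

Tracing iterations:
Initial: q=9, z=1
After iteration 1: q=8, z=6
After iteration 2: q=7, z=6
After iteration 3: q=6, z=6
After iteration 4: q=5, z=6
After iteration 5: q=4, z=6
After iteration 6: q=3, z=6
q <= 3 now holds, so the loop exits after 6 iterations.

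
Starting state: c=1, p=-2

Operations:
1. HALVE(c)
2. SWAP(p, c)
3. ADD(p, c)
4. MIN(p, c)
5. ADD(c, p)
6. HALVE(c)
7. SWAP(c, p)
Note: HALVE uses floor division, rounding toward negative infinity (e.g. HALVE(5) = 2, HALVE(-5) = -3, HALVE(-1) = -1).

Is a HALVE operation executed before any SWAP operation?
Yes

First HALVE: step 1
First SWAP: step 2
Since 1 < 2, HALVE comes first.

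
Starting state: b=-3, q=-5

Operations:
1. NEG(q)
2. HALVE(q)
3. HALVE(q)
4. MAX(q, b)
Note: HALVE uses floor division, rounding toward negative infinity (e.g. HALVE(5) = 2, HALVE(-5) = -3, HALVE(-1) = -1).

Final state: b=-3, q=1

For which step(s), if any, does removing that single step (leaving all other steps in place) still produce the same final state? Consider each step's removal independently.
Step(s) 4

Testing removal of each single step:
Without step 1: final = b=-3, q=-2 (different)
Without step 2: final = b=-3, q=2 (different)
Without step 3: final = b=-3, q=2 (different)
Without step 4: final = b=-3, q=1 (same)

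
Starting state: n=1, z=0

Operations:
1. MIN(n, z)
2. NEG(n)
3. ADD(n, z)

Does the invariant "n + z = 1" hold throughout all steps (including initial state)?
No, violated after step 1

The invariant is violated after step 1.

State at each step:
Initial: n=1, z=0
After step 1: n=0, z=0
After step 2: n=0, z=0
After step 3: n=0, z=0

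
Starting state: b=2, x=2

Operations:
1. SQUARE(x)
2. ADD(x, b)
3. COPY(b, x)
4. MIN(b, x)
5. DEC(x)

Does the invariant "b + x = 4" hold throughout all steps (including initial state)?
No, violated after step 1

The invariant is violated after step 1.

State at each step:
Initial: b=2, x=2
After step 1: b=2, x=4
After step 2: b=2, x=6
After step 3: b=6, x=6
After step 4: b=6, x=6
After step 5: b=6, x=5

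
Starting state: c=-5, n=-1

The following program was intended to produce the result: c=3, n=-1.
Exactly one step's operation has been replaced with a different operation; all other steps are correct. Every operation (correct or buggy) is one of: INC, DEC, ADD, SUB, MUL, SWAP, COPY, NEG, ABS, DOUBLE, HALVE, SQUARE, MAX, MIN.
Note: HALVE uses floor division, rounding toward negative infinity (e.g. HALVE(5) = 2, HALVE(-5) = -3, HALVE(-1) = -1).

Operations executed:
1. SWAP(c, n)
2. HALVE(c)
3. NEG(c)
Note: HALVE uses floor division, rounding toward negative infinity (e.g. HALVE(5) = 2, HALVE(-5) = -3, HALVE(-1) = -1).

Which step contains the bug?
Step 1

Trace with buggy code:
Initial: c=-5, n=-1
After step 1: c=-1, n=-5
After step 2: c=-1, n=-5
After step 3: c=1, n=-5
Actual final c=1, n=-5 ≠ expected c=3, n=-1.
Step 1 is the only position where a single-operation replacement can produce the expected result.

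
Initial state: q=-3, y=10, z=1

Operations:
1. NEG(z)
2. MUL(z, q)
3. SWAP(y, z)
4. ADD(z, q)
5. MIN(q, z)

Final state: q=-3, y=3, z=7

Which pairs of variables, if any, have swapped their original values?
None

Comparing initial and final values:
y: 10 → 3
z: 1 → 7
q: -3 → -3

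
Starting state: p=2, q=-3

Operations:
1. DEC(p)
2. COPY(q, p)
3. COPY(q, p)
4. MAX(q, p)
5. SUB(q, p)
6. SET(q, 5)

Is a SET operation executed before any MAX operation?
No

First SET: step 6
First MAX: step 4
Since 6 > 4, MAX comes first.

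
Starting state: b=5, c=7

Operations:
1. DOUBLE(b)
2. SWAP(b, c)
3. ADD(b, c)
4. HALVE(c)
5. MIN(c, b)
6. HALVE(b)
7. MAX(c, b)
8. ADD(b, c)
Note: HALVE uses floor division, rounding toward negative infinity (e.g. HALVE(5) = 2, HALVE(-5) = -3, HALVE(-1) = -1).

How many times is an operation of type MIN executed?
1

Counting MIN operations:
Step 5: MIN(c, b) ← MIN
Total: 1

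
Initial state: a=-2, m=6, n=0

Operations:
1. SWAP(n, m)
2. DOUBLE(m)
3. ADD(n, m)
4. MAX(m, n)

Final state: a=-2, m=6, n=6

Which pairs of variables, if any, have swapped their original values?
None

Comparing initial and final values:
a: -2 → -2
n: 0 → 6
m: 6 → 6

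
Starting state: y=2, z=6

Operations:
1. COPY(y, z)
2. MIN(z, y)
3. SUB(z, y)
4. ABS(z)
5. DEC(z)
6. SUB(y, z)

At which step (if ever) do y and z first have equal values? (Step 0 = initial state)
Step 1

y and z first become equal after step 1.

Comparing values at each step:
Initial: y=2, z=6
After step 1: y=6, z=6 ← equal!
After step 2: y=6, z=6 ← equal!
After step 3: y=6, z=0
After step 4: y=6, z=0
After step 5: y=6, z=-1
After step 6: y=7, z=-1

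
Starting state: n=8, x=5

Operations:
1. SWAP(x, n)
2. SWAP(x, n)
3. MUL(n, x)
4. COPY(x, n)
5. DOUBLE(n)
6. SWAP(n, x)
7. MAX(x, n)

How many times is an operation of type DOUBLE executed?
1

Counting DOUBLE operations:
Step 5: DOUBLE(n) ← DOUBLE
Total: 1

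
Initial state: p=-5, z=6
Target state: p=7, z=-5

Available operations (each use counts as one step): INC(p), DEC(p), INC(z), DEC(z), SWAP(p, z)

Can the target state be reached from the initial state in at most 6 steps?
Yes

Path (2 steps): INC(z) → SWAP(p, z)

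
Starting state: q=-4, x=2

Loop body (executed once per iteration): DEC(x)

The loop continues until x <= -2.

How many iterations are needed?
4

Tracing iterations:
Initial: q=-4, x=2
After iteration 1: q=-4, x=1
After iteration 2: q=-4, x=0
After iteration 3: q=-4, x=-1
After iteration 4: q=-4, x=-2
x <= -2 now holds, so the loop exits after 4 iterations.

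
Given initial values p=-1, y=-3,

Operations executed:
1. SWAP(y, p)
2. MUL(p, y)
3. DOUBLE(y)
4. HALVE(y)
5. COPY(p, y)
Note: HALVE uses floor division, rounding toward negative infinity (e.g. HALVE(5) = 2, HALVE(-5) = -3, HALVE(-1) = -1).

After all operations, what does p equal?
p = -1

Tracing execution:
Step 1: SWAP(y, p) → p = -3
Step 2: MUL(p, y) → p = 3
Step 3: DOUBLE(y) → p = 3
Step 4: HALVE(y) → p = 3
Step 5: COPY(p, y) → p = -1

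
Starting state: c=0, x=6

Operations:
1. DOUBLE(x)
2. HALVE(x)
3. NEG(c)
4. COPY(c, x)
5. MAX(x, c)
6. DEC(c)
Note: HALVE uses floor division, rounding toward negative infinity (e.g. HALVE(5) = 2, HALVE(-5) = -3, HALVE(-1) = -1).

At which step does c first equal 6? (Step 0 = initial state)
Step 4

Tracing c:
Initial: c = 0
After step 1: c = 0
After step 2: c = 0
After step 3: c = 0
After step 4: c = 6 ← first occurrence
After step 5: c = 6
After step 6: c = 5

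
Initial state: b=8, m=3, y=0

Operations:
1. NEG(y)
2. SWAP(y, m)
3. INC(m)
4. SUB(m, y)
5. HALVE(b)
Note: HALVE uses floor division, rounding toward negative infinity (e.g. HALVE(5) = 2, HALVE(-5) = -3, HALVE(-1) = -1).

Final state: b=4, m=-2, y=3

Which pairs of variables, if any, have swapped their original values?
None

Comparing initial and final values:
b: 8 → 4
y: 0 → 3
m: 3 → -2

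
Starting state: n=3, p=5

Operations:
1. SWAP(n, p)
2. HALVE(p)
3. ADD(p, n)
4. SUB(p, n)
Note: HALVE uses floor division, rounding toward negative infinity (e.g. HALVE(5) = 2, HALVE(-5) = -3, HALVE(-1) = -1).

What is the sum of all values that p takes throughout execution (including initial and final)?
16

Values of p at each step:
Initial: p = 5
After step 1: p = 3
After step 2: p = 1
After step 3: p = 6
After step 4: p = 1
Sum = 5 + 3 + 1 + 6 + 1 = 16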